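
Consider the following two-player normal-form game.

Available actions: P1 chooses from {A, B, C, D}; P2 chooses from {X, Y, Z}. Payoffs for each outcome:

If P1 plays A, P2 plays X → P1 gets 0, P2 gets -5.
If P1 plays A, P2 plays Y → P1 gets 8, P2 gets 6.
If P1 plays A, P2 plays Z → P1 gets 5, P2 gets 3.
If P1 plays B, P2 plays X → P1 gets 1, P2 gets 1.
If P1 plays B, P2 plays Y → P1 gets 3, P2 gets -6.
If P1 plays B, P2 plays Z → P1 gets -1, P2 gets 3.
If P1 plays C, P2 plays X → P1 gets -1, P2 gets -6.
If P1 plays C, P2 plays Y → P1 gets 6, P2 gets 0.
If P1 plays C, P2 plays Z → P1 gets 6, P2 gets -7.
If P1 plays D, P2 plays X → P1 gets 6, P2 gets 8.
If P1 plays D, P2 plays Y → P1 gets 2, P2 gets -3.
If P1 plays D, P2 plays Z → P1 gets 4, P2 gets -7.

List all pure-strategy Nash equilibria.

Pure-strategy Nash equilibria: (A, Y); (D, X)

(A, X): P1 can switch to B (0 → 1). Not NE.
(A, Y): P1 gets 8, best alternative 6; P2 gets 6, best alternative 3. No profitable deviation — NE.
(A, Z): P1 can switch to C (5 → 6). Not NE.
(B, X): P1 can switch to D (1 → 6). Not NE.
(B, Y): P1 can switch to A (3 → 8). Not NE.
(B, Z): P1 can switch to A (-1 → 5). Not NE.
(C, X): P1 can switch to A (-1 → 0). Not NE.
(C, Y): P1 can switch to A (6 → 8). Not NE.
(C, Z): P2 can switch to X (-7 → -6). Not NE.
(D, X): P1 gets 6, best alternative 1; P2 gets 8, best alternative -3. No profitable deviation — NE.
(The remaining 2 profiles each have a profitable deviation by the same check.)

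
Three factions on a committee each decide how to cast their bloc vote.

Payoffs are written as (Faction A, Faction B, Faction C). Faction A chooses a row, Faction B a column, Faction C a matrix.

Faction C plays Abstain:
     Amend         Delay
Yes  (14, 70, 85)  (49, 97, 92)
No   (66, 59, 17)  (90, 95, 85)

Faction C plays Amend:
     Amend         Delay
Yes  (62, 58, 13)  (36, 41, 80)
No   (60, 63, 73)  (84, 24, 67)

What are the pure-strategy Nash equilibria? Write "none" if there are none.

The unique pure-strategy Nash equilibrium is (No, Delay, Abstain).

For each player, find the best response to each opponent profile; mutual best responses are the pure NE.
Faction A against (Amend, Abstain): payoffs 14, 66 → best response No.
Faction A against (Amend, Amend): payoffs 62, 60 → best response Yes.
Faction A against (Delay, Abstain): payoffs 49, 90 → best response No.
Faction A against (Delay, Amend): payoffs 36, 84 → best response No.
Faction B against (Yes, Abstain): payoffs 70, 97 → best response Delay.
Faction B against (Yes, Amend): payoffs 58, 41 → best response Amend.
Faction B against (No, Abstain): payoffs 59, 95 → best response Delay.
Faction B against (No, Amend): payoffs 63, 24 → best response Amend.
Faction C against (Yes, Amend): payoffs 85, 13 → best response Abstain.
Faction C against (Yes, Delay): payoffs 92, 80 → best response Abstain.
Faction C against (No, Amend): payoffs 17, 73 → best response Amend.
Faction C against (No, Delay): payoffs 85, 67 → best response Abstain.
Mutual best responses: (No, Delay, Abstain).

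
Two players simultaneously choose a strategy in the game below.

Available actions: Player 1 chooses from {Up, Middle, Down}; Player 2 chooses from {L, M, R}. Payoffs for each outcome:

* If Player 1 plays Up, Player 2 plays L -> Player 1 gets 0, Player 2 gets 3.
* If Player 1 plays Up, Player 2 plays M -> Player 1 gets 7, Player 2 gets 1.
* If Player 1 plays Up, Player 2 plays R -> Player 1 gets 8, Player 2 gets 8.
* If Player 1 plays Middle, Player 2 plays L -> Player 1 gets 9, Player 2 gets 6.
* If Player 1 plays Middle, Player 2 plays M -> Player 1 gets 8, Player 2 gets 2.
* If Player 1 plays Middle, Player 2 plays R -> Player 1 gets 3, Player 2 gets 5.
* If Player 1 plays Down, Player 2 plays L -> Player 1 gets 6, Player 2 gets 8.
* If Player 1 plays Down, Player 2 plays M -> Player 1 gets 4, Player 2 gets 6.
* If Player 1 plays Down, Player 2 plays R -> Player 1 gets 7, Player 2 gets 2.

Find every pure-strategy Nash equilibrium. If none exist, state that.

Pure-strategy Nash equilibria: (Up, R); (Middle, L)

(Up, L): Player 1 can switch to Middle (0 → 9). Not NE.
(Up, M): Player 1 can switch to Middle (7 → 8). Not NE.
(Up, R): Player 1 gets 8, best alternative 7; Player 2 gets 8, best alternative 3. No profitable deviation — NE.
(Middle, L): Player 1 gets 9, best alternative 6; Player 2 gets 6, best alternative 5. No profitable deviation — NE.
(Middle, M): Player 2 can switch to L (2 → 6). Not NE.
(Middle, R): Player 1 can switch to Up (3 → 8). Not NE.
(Down, L): Player 1 can switch to Middle (6 → 9). Not NE.
(Down, M): Player 1 can switch to Up (4 → 7). Not NE.
(Down, R): Player 1 can switch to Up (7 → 8). Not NE.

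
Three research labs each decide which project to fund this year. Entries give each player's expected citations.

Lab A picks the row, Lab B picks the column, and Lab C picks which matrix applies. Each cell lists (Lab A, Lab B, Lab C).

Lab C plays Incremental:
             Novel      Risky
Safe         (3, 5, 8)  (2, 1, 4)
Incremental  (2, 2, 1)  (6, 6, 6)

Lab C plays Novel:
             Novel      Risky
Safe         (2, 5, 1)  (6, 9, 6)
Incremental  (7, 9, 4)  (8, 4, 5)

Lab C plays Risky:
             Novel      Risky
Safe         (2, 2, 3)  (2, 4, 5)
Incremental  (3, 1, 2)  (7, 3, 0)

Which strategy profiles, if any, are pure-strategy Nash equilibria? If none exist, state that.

(Safe, Novel, Incremental), (Incremental, Novel, Novel), (Incremental, Risky, Incremental)

Lab A against (Novel, Incremental): payoffs 3, 2 → best response Safe.
Lab A against (Novel, Novel): payoffs 2, 7 → best response Incremental.
Lab A against (Novel, Risky): payoffs 2, 3 → best response Incremental.
Lab A against (Risky, Incremental): payoffs 2, 6 → best response Incremental.
Lab A against (Risky, Novel): payoffs 6, 8 → best response Incremental.
Lab A against (Risky, Risky): payoffs 2, 7 → best response Incremental.
Lab B against (Safe, Incremental): payoffs 5, 1 → best response Novel.
Lab B against (Safe, Novel): payoffs 5, 9 → best response Risky.
Lab B against (Safe, Risky): payoffs 2, 4 → best response Risky.
Lab B against (Incremental, Incremental): payoffs 2, 6 → best response Risky.
Lab B against (Incremental, Novel): payoffs 9, 4 → best response Novel.
Lab B against (Incremental, Risky): payoffs 1, 3 → best response Risky.
Lab C against (Safe, Novel): payoffs 8, 1, 3 → best response Incremental.
Lab C against (Safe, Risky): payoffs 4, 6, 5 → best response Novel.
Lab C against (Incremental, Novel): payoffs 1, 4, 2 → best response Novel.
Lab C against (Incremental, Risky): payoffs 6, 5, 0 → best response Incremental.
Mutual best responses: (Safe, Novel, Incremental); (Incremental, Novel, Novel); (Incremental, Risky, Incremental).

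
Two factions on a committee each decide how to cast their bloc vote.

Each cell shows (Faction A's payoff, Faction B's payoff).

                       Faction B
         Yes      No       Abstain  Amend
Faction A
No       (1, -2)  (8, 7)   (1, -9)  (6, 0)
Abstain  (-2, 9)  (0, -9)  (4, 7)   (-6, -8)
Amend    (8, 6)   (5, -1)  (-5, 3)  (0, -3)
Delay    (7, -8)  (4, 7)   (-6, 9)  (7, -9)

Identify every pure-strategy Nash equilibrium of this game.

Pure-strategy Nash equilibria: (No, No), (Amend, Yes)

Mark each player's best response to every combination of opponents' strategies; a profile where every player is best-responding is a pure Nash equilibrium.
Faction A against Yes: payoffs 1, -2, 8, 7 → best response Amend.
Faction A against No: payoffs 8, 0, 5, 4 → best response No.
Faction A against Abstain: payoffs 1, 4, -5, -6 → best response Abstain.
Faction A against Amend: payoffs 6, -6, 0, 7 → best response Delay.
Faction B against No: payoffs -2, 7, -9, 0 → best response No.
Faction B against Abstain: payoffs 9, -9, 7, -8 → best response Yes.
Faction B against Amend: payoffs 6, -1, 3, -3 → best response Yes.
Faction B against Delay: payoffs -8, 7, 9, -9 → best response Abstain.
Mutual best responses: (No, No); (Amend, Yes).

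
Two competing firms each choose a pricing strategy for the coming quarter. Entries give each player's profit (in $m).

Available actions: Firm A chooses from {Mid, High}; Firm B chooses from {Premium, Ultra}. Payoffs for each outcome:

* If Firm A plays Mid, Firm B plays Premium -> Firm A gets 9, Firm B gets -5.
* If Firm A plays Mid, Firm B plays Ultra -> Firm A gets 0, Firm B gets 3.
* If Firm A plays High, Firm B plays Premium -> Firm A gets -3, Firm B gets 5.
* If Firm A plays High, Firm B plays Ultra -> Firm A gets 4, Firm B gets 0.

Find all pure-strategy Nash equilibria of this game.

No pure-strategy Nash equilibrium.

(Mid, Premium): Firm B can switch to Ultra (-5 → 3). Not NE.
(Mid, Ultra): Firm A can switch to High (0 → 4). Not NE.
(High, Premium): Firm A can switch to Mid (-3 → 9). Not NE.
(High, Ultra): Firm B can switch to Premium (0 → 5). Not NE.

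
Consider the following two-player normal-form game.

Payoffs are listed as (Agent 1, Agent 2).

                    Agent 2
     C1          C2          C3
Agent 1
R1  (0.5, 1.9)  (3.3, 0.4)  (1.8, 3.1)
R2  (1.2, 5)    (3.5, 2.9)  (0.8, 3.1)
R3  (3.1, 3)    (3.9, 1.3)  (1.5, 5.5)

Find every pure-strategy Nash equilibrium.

(R1, C3)

Agent 1 against C1: payoffs 0.5, 1.2, 3.1 → best response R3.
Agent 1 against C2: payoffs 3.3, 3.5, 3.9 → best response R3.
Agent 1 against C3: payoffs 1.8, 0.8, 1.5 → best response R1.
Agent 2 against R1: payoffs 1.9, 0.4, 3.1 → best response C3.
Agent 2 against R2: payoffs 5, 2.9, 3.1 → best response C1.
Agent 2 against R3: payoffs 3, 1.3, 5.5 → best response C3.
Mutual best responses: (R1, C3).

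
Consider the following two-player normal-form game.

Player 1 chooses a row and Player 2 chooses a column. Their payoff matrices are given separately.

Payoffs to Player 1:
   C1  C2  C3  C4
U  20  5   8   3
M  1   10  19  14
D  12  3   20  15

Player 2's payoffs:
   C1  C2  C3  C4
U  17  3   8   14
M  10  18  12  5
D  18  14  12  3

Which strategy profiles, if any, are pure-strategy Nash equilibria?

Pure-strategy Nash equilibria: (U, C1) and (M, C2)

Player 1 against C1: payoffs 20, 1, 12 → best response U.
Player 1 against C2: payoffs 5, 10, 3 → best response M.
Player 1 against C3: payoffs 8, 19, 20 → best response D.
Player 1 against C4: payoffs 3, 14, 15 → best response D.
Player 2 against U: payoffs 17, 3, 8, 14 → best response C1.
Player 2 against M: payoffs 10, 18, 12, 5 → best response C2.
Player 2 against D: payoffs 18, 14, 12, 3 → best response C1.
Mutual best responses: (U, C1); (M, C2).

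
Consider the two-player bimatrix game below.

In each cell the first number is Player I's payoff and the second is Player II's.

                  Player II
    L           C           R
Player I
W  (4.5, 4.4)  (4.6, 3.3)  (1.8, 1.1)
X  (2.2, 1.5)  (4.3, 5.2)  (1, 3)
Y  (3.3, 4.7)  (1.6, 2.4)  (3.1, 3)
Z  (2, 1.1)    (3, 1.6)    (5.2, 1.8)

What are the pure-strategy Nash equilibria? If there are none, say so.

(W, L) and (Z, R)

Mark each player's best response to every combination of opponents' strategies; a profile where every player is best-responding is a pure Nash equilibrium.
Player I against L: payoffs 4.5, 2.2, 3.3, 2 → best response W.
Player I against C: payoffs 4.6, 4.3, 1.6, 3 → best response W.
Player I against R: payoffs 1.8, 1, 3.1, 5.2 → best response Z.
Player II against W: payoffs 4.4, 3.3, 1.1 → best response L.
Player II against X: payoffs 1.5, 5.2, 3 → best response C.
Player II against Y: payoffs 4.7, 2.4, 3 → best response L.
Player II against Z: payoffs 1.1, 1.6, 1.8 → best response R.
Mutual best responses: (W, L); (Z, R).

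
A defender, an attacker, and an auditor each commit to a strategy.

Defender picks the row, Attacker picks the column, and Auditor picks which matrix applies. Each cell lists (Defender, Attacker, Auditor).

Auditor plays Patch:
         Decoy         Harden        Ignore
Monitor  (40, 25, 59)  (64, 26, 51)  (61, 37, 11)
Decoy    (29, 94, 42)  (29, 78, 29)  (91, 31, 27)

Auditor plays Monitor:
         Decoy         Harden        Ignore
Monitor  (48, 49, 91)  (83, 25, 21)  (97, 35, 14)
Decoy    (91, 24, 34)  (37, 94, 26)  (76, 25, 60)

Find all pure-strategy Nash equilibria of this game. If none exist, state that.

There is no pure-strategy Nash equilibrium.

(Monitor, Decoy, Patch): Attacker can switch to Harden (25 → 26). Not NE.
(Monitor, Decoy, Monitor): Defender can switch to Decoy (48 → 91). Not NE.
(Monitor, Harden, Patch): Attacker can switch to Ignore (26 → 37). Not NE.
(Monitor, Harden, Monitor): Attacker can switch to Decoy (25 → 49). Not NE.
(Monitor, Ignore, Patch): Defender can switch to Decoy (61 → 91). Not NE.
(Monitor, Ignore, Monitor): Attacker can switch to Decoy (35 → 49). Not NE.
(The remaining 6 profiles each have a profitable deviation by the same check.)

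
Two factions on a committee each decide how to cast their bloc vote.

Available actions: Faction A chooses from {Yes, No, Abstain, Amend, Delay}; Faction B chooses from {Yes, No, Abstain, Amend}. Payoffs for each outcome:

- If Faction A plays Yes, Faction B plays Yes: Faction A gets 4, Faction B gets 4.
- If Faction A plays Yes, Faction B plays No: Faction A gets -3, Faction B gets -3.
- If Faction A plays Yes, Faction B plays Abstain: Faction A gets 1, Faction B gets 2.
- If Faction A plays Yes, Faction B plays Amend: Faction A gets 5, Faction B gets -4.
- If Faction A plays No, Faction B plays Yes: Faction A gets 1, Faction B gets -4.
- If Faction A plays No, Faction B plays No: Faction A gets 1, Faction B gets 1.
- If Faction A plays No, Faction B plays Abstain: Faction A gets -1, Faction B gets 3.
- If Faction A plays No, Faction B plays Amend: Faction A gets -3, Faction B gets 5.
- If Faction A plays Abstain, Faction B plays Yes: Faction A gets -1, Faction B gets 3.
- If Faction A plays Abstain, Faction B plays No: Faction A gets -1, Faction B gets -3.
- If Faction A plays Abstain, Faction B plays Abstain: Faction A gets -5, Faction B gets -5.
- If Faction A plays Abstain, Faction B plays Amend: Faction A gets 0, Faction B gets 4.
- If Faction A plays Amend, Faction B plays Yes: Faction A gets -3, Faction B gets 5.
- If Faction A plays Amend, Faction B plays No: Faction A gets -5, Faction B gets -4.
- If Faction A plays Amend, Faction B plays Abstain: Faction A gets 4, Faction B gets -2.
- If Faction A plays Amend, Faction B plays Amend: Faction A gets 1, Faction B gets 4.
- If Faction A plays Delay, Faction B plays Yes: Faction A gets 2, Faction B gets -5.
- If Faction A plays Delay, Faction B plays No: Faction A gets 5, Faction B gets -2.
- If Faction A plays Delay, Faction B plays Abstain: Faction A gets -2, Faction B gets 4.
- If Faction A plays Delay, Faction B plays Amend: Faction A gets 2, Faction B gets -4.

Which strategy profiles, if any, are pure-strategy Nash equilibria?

Mark each player's best response to every combination of opponents' strategies; a profile where every player is best-responding is a pure Nash equilibrium.
Faction A against Yes: payoffs 4, 1, -1, -3, 2 → best response Yes.
Faction A against No: payoffs -3, 1, -1, -5, 5 → best response Delay.
Faction A against Abstain: payoffs 1, -1, -5, 4, -2 → best response Amend.
Faction A against Amend: payoffs 5, -3, 0, 1, 2 → best response Yes.
Faction B against Yes: payoffs 4, -3, 2, -4 → best response Yes.
Faction B against No: payoffs -4, 1, 3, 5 → best response Amend.
Faction B against Abstain: payoffs 3, -3, -5, 4 → best response Amend.
Faction B against Amend: payoffs 5, -4, -2, 4 → best response Yes.
Faction B against Delay: payoffs -5, -2, 4, -4 → best response Abstain.
Mutual best responses: (Yes, Yes).

Pure NE: (Yes, Yes)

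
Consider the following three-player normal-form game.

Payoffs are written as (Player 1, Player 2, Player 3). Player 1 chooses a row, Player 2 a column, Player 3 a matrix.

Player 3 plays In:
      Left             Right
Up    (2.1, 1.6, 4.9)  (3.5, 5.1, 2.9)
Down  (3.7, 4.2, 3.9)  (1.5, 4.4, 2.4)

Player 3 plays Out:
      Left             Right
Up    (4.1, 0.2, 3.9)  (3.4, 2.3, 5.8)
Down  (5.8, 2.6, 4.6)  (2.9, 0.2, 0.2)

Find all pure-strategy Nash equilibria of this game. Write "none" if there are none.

Player 1 against (Left, In): payoffs 2.1, 3.7 → best response Down.
Player 1 against (Left, Out): payoffs 4.1, 5.8 → best response Down.
Player 1 against (Right, In): payoffs 3.5, 1.5 → best response Up.
Player 1 against (Right, Out): payoffs 3.4, 2.9 → best response Up.
Player 2 against (Up, In): payoffs 1.6, 5.1 → best response Right.
Player 2 against (Up, Out): payoffs 0.2, 2.3 → best response Right.
Player 2 against (Down, In): payoffs 4.2, 4.4 → best response Right.
Player 2 against (Down, Out): payoffs 2.6, 0.2 → best response Left.
Player 3 against (Up, Left): payoffs 4.9, 3.9 → best response In.
Player 3 against (Up, Right): payoffs 2.9, 5.8 → best response Out.
Player 3 against (Down, Left): payoffs 3.9, 4.6 → best response Out.
Player 3 against (Down, Right): payoffs 2.4, 0.2 → best response In.
Mutual best responses: (Up, Right, Out); (Down, Left, Out).

(Up, Right, Out) and (Down, Left, Out)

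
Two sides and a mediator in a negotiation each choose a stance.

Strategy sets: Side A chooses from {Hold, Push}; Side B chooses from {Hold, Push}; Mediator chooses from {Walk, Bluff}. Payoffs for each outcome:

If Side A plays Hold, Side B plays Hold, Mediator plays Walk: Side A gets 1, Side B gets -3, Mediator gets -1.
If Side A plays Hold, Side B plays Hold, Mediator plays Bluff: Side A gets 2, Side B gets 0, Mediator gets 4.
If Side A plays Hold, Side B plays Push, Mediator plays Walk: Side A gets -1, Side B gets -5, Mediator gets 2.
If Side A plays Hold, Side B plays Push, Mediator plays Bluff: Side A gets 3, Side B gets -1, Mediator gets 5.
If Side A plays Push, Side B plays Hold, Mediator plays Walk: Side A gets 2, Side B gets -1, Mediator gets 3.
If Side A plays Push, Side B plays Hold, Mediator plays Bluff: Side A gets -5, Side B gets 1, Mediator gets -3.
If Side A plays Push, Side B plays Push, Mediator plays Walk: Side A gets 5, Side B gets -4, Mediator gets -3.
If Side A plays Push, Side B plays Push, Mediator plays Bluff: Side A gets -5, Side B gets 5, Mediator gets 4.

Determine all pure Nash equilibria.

(Hold, Hold, Walk): Side A can switch to Push (1 → 2). Not NE.
(Hold, Hold, Bluff): Side A gets 2, best alternative -5; Side B gets 0, best alternative -1; Mediator gets 4, best alternative -1. No profitable deviation — NE.
(Hold, Push, Walk): Side A can switch to Push (-1 → 5). Not NE.
(Hold, Push, Bluff): Side B can switch to Hold (-1 → 0). Not NE.
(Push, Hold, Walk): Side A gets 2, best alternative 1; Side B gets -1, best alternative -4; Mediator gets 3, best alternative -3. No profitable deviation — NE.
(Push, Hold, Bluff): Side A can switch to Hold (-5 → 2). Not NE.
(Push, Push, Walk): Side B can switch to Hold (-4 → -1). Not NE.
(Push, Push, Bluff): Side A can switch to Hold (-5 → 3). Not NE.

(Hold, Hold, Bluff); (Push, Hold, Walk)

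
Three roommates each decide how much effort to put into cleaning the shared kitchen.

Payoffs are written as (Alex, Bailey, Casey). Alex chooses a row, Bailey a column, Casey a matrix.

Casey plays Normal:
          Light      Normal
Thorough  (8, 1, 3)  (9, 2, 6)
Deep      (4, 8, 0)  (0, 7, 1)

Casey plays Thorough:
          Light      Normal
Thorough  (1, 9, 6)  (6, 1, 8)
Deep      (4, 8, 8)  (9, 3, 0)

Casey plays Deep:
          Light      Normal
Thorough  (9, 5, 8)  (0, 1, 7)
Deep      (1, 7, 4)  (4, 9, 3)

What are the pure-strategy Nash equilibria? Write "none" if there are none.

The pure Nash equilibria are (Thorough, Light, Deep), (Deep, Light, Thorough), (Deep, Normal, Deep).

(Thorough, Light, Normal): Bailey can switch to Normal (1 → 2). Not NE.
(Thorough, Light, Thorough): Alex can switch to Deep (1 → 4). Not NE.
(Thorough, Light, Deep): Alex gets 9, best alternative 1; Bailey gets 5, best alternative 1; Casey gets 8, best alternative 6. No profitable deviation — NE.
(Thorough, Normal, Normal): Casey can switch to Thorough (6 → 8). Not NE.
(Thorough, Normal, Thorough): Alex can switch to Deep (6 → 9). Not NE.
(Thorough, Normal, Deep): Alex can switch to Deep (0 → 4). Not NE.
(Deep, Light, Normal): Alex can switch to Thorough (4 → 8). Not NE.
(Deep, Light, Thorough): Alex gets 4, best alternative 1; Bailey gets 8, best alternative 3; Casey gets 8, best alternative 4. No profitable deviation — NE.
(Deep, Light, Deep): Alex can switch to Thorough (1 → 9). Not NE.
(Deep, Normal, Normal): Alex can switch to Thorough (0 → 9). Not NE.
(Deep, Normal, Thorough): Bailey can switch to Light (3 → 8). Not NE.
(Deep, Normal, Deep): Alex gets 4, best alternative 0; Bailey gets 9, best alternative 7; Casey gets 3, best alternative 1. No profitable deviation — NE.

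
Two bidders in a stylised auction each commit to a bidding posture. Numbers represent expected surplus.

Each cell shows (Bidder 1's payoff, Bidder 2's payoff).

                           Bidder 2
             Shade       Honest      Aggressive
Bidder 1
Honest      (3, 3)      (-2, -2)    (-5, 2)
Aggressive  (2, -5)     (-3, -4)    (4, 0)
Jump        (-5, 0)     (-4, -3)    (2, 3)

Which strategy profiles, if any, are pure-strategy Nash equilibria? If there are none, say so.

Pure-strategy Nash equilibria: (Honest, Shade), (Aggressive, Aggressive)

For each player, find the best response to each opponent profile; mutual best responses are the pure NE.
Bidder 1 against Shade: payoffs 3, 2, -5 → best response Honest.
Bidder 1 against Honest: payoffs -2, -3, -4 → best response Honest.
Bidder 1 against Aggressive: payoffs -5, 4, 2 → best response Aggressive.
Bidder 2 against Honest: payoffs 3, -2, 2 → best response Shade.
Bidder 2 against Aggressive: payoffs -5, -4, 0 → best response Aggressive.
Bidder 2 against Jump: payoffs 0, -3, 3 → best response Aggressive.
Mutual best responses: (Honest, Shade); (Aggressive, Aggressive).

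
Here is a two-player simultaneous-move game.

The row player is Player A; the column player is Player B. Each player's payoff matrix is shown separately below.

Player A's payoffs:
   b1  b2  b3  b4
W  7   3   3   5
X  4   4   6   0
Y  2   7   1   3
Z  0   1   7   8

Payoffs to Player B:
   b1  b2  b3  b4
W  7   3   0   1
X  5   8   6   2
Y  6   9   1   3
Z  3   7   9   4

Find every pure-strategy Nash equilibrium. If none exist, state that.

Pure-strategy Nash equilibria: (W, b1), (Y, b2), (Z, b3)

Player A against b1: payoffs 7, 4, 2, 0 → best response W.
Player A against b2: payoffs 3, 4, 7, 1 → best response Y.
Player A against b3: payoffs 3, 6, 1, 7 → best response Z.
Player A against b4: payoffs 5, 0, 3, 8 → best response Z.
Player B against W: payoffs 7, 3, 0, 1 → best response b1.
Player B against X: payoffs 5, 8, 6, 2 → best response b2.
Player B against Y: payoffs 6, 9, 1, 3 → best response b2.
Player B against Z: payoffs 3, 7, 9, 4 → best response b3.
Mutual best responses: (W, b1); (Y, b2); (Z, b3).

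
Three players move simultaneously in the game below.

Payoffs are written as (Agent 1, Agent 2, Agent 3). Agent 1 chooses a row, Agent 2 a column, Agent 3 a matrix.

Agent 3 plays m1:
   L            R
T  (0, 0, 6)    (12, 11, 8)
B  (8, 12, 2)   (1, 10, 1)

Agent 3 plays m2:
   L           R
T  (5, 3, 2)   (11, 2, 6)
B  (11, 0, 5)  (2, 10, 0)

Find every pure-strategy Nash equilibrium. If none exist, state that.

The unique pure-strategy Nash equilibrium is (T, R, m1).

(T, L, m1): Agent 1 can switch to B (0 → 8). Not NE.
(T, L, m2): Agent 1 can switch to B (5 → 11). Not NE.
(T, R, m1): Agent 1 gets 12, best alternative 1; Agent 2 gets 11, best alternative 0; Agent 3 gets 8, best alternative 6. No profitable deviation — NE.
(T, R, m2): Agent 2 can switch to L (2 → 3). Not NE.
(B, L, m1): Agent 3 can switch to m2 (2 → 5). Not NE.
(B, L, m2): Agent 2 can switch to R (0 → 10). Not NE.
(B, R, m1): Agent 1 can switch to T (1 → 12). Not NE.
(The remaining 1 profile has a profitable deviation by the same check.)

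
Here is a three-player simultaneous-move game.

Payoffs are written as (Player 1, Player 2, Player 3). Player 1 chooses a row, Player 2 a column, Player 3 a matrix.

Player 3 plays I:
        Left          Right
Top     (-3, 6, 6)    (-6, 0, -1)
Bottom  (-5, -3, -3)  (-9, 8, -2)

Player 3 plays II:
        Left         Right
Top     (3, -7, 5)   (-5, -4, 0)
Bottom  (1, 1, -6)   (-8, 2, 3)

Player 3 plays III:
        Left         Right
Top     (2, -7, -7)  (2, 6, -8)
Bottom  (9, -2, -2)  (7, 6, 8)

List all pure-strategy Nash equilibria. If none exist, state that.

(Top, Left, I): Player 1 gets -3, best alternative -5; Player 2 gets 6, best alternative 0; Player 3 gets 6, best alternative 5. No profitable deviation — NE.
(Top, Left, II): Player 2 can switch to Right (-7 → -4). Not NE.
(Top, Left, III): Player 1 can switch to Bottom (2 → 9). Not NE.
(Top, Right, I): Player 2 can switch to Left (0 → 6). Not NE.
(Top, Right, II): Player 1 gets -5, best alternative -8; Player 2 gets -4, best alternative -7; Player 3 gets 0, best alternative -1. No profitable deviation — NE.
(Top, Right, III): Player 1 can switch to Bottom (2 → 7). Not NE.
(Bottom, Left, I): Player 1 can switch to Top (-5 → -3). Not NE.
(Bottom, Left, II): Player 1 can switch to Top (1 → 3). Not NE.
(Bottom, Left, III): Player 2 can switch to Right (-2 → 6). Not NE.
(Bottom, Right, I): Player 1 can switch to Top (-9 → -6). Not NE.
(Bottom, Right, III): Player 1 gets 7, best alternative 2; Player 2 gets 6, best alternative -2; Player 3 gets 8, best alternative 3. No profitable deviation — NE.
(The remaining 1 profile has a profitable deviation by the same check.)

Pure-strategy Nash equilibria: (Top, Left, I), (Top, Right, II), (Bottom, Right, III)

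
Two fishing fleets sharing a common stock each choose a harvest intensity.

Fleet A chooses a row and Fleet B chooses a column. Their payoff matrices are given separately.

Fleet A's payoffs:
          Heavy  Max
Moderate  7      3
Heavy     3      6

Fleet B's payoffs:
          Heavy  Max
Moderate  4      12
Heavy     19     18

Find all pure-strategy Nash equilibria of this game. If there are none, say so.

This game has no pure Nash equilibrium.

Mark each player's best response to every combination of opponents' strategies; a profile where every player is best-responding is a pure Nash equilibrium.
Fleet A against Heavy: payoffs 7, 3 → best response Moderate.
Fleet A against Max: payoffs 3, 6 → best response Heavy.
Fleet B against Moderate: payoffs 4, 12 → best response Max.
Fleet B against Heavy: payoffs 19, 18 → best response Heavy.
No profile is a mutual best response for all players.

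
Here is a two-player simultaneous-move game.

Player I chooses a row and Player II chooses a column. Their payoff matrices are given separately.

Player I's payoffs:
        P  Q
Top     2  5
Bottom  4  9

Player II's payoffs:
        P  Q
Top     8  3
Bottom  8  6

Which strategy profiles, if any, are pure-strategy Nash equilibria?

(Top, P): Player I can switch to Bottom (2 → 4). Not NE.
(Top, Q): Player I can switch to Bottom (5 → 9). Not NE.
(Bottom, P): Player I gets 4, best alternative 2; Player II gets 8, best alternative 6. No profitable deviation — NE.
(Bottom, Q): Player II can switch to P (6 → 8). Not NE.

The unique pure-strategy Nash equilibrium is (Bottom, P).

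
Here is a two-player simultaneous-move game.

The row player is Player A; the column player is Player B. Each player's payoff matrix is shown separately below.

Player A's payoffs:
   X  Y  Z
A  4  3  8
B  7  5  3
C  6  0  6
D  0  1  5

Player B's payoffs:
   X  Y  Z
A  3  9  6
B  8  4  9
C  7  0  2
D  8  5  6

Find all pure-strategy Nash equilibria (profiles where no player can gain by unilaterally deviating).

none

(A, X): Player A can switch to B (4 → 7). Not NE.
(A, Y): Player A can switch to B (3 → 5). Not NE.
(A, Z): Player B can switch to Y (6 → 9). Not NE.
(B, X): Player B can switch to Z (8 → 9). Not NE.
(B, Y): Player B can switch to X (4 → 8). Not NE.
(B, Z): Player A can switch to A (3 → 8). Not NE.
(C, X): Player A can switch to B (6 → 7). Not NE.
(C, Y): Player A can switch to A (0 → 3). Not NE.
(The remaining 4 profiles each have a profitable deviation by the same check.)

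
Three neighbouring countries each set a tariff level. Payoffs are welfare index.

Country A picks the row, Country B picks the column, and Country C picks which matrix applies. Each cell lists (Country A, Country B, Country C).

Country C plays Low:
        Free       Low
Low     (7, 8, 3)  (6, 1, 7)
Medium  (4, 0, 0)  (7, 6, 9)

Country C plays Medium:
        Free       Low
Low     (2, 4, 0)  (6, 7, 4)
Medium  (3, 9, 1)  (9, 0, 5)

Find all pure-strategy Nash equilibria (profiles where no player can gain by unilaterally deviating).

For each strategy profile, look for a profitable unilateral deviation.
(Low, Free, Low): Country A gets 7, best alternative 4; Country B gets 8, best alternative 1; Country C gets 3, best alternative 0. No profitable deviation — NE.
(Low, Free, Medium): Country A can switch to Medium (2 → 3). Not NE.
(Low, Low, Low): Country A can switch to Medium (6 → 7). Not NE.
(Low, Low, Medium): Country A can switch to Medium (6 → 9). Not NE.
(Medium, Free, Low): Country A can switch to Low (4 → 7). Not NE.
(Medium, Free, Medium): Country A gets 3, best alternative 2; Country B gets 9, best alternative 0; Country C gets 1, best alternative 0. No profitable deviation — NE.
(Medium, Low, Low): Country A gets 7, best alternative 6; Country B gets 6, best alternative 0; Country C gets 9, best alternative 5. No profitable deviation — NE.
(Medium, Low, Medium): Country B can switch to Free (0 → 9). Not NE.

(Low, Free, Low); (Medium, Free, Medium); (Medium, Low, Low)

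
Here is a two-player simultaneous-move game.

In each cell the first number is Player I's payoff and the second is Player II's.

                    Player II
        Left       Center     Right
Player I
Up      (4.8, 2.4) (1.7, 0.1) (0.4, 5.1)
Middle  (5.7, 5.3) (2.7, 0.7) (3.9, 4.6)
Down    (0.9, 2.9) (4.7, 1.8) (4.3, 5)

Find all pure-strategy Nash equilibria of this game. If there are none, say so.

Player I against Left: payoffs 4.8, 5.7, 0.9 → best response Middle.
Player I against Center: payoffs 1.7, 2.7, 4.7 → best response Down.
Player I against Right: payoffs 0.4, 3.9, 4.3 → best response Down.
Player II against Up: payoffs 2.4, 0.1, 5.1 → best response Right.
Player II against Middle: payoffs 5.3, 0.7, 4.6 → best response Left.
Player II against Down: payoffs 2.9, 1.8, 5 → best response Right.
Mutual best responses: (Middle, Left); (Down, Right).

Pure-strategy Nash equilibria: (Middle, Left) and (Down, Right)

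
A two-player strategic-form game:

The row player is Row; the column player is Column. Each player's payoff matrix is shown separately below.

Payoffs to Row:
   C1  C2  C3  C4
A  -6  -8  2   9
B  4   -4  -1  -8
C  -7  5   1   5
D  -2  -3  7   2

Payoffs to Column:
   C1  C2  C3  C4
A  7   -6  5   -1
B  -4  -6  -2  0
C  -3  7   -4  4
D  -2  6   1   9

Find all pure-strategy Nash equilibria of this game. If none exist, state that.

Check each profile: it is a Nash equilibrium iff no player can strictly gain by switching unilaterally.
(A, C1): Row can switch to B (-6 → 4). Not NE.
(A, C2): Row can switch to B (-8 → -4). Not NE.
(A, C3): Row can switch to D (2 → 7). Not NE.
(A, C4): Column can switch to C1 (-1 → 7). Not NE.
(B, C1): Column can switch to C3 (-4 → -2). Not NE.
(B, C2): Row can switch to C (-4 → 5). Not NE.
(B, C3): Row can switch to A (-1 → 2). Not NE.
(B, C4): Row can switch to A (-8 → 9). Not NE.
(C, C1): Row can switch to A (-7 → -6). Not NE.
(C, C2): Row gets 5, best alternative -3; Column gets 7, best alternative 4. No profitable deviation — NE.
(C, C3): Row can switch to A (1 → 2). Not NE.
(C, C4): Row can switch to A (5 → 9). Not NE.
(D, C1): Row can switch to B (-2 → 4). Not NE.
(The remaining 3 profiles each have a profitable deviation by the same check.)

Pure NE: (C, C2)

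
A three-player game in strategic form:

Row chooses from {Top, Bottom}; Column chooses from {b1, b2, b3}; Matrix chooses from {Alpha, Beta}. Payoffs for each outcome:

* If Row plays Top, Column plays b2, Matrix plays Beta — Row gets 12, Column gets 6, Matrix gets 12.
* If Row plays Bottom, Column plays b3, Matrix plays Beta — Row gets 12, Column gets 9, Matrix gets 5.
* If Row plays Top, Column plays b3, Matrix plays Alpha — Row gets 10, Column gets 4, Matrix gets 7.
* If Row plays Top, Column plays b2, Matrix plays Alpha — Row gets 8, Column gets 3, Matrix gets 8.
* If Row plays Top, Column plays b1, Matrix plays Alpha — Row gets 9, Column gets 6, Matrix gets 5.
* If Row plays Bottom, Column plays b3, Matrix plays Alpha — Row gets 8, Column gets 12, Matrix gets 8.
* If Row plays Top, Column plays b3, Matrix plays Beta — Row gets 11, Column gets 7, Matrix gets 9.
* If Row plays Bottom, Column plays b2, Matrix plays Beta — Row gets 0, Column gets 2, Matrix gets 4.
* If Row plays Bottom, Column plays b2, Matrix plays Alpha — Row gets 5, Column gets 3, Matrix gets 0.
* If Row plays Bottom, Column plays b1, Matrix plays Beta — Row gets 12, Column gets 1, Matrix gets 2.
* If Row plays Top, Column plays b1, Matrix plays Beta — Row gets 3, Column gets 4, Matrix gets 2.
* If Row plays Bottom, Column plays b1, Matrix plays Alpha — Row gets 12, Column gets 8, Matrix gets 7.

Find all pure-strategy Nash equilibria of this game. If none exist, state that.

none

(Top, b1, Alpha): Row can switch to Bottom (9 → 12). Not NE.
(Top, b1, Beta): Row can switch to Bottom (3 → 12). Not NE.
(Top, b2, Alpha): Column can switch to b1 (3 → 6). Not NE.
(Top, b2, Beta): Column can switch to b3 (6 → 7). Not NE.
(Top, b3, Alpha): Column can switch to b1 (4 → 6). Not NE.
(Top, b3, Beta): Row can switch to Bottom (11 → 12). Not NE.
(Bottom, b1, Alpha): Column can switch to b3 (8 → 12). Not NE.
(Bottom, b1, Beta): Column can switch to b2 (1 → 2). Not NE.
(Bottom, b2, Alpha): Row can switch to Top (5 → 8). Not NE.
(Bottom, b2, Beta): Row can switch to Top (0 → 12). Not NE.
(The remaining 2 profiles each have a profitable deviation by the same check.)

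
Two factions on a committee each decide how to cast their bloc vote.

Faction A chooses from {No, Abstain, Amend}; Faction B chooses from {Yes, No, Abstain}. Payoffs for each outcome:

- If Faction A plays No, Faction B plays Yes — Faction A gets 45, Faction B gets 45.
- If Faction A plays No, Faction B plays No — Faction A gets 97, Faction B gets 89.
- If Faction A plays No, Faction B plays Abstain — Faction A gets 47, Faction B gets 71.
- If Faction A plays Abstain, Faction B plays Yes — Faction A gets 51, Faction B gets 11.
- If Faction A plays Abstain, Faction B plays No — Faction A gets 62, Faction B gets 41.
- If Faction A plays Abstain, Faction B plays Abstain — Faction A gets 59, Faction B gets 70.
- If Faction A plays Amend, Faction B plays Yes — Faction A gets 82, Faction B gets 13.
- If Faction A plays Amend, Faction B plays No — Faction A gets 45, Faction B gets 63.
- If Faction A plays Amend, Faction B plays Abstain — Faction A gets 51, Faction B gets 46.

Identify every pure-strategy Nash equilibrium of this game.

The pure Nash equilibria are (No, No); (Abstain, Abstain).

Faction A against Yes: payoffs 45, 51, 82 → best response Amend.
Faction A against No: payoffs 97, 62, 45 → best response No.
Faction A against Abstain: payoffs 47, 59, 51 → best response Abstain.
Faction B against No: payoffs 45, 89, 71 → best response No.
Faction B against Abstain: payoffs 11, 41, 70 → best response Abstain.
Faction B against Amend: payoffs 13, 63, 46 → best response No.
Mutual best responses: (No, No); (Abstain, Abstain).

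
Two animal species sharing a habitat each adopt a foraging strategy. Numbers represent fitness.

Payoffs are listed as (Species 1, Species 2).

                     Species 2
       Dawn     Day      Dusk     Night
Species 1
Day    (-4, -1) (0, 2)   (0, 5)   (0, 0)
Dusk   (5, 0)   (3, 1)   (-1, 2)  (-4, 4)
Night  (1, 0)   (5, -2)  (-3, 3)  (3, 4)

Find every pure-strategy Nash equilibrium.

Pure-strategy Nash equilibria: (Day, Dusk) and (Night, Night)

Species 1 against Dawn: payoffs -4, 5, 1 → best response Dusk.
Species 1 against Day: payoffs 0, 3, 5 → best response Night.
Species 1 against Dusk: payoffs 0, -1, -3 → best response Day.
Species 1 against Night: payoffs 0, -4, 3 → best response Night.
Species 2 against Day: payoffs -1, 2, 5, 0 → best response Dusk.
Species 2 against Dusk: payoffs 0, 1, 2, 4 → best response Night.
Species 2 against Night: payoffs 0, -2, 3, 4 → best response Night.
Mutual best responses: (Day, Dusk); (Night, Night).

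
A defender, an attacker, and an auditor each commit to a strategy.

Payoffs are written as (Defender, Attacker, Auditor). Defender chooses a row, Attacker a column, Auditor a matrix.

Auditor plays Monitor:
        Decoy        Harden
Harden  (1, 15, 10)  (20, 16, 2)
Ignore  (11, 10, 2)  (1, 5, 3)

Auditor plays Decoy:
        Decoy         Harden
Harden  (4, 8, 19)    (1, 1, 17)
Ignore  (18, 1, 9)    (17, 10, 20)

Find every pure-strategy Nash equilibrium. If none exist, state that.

Defender against (Decoy, Monitor): payoffs 1, 11 → best response Ignore.
Defender against (Decoy, Decoy): payoffs 4, 18 → best response Ignore.
Defender against (Harden, Monitor): payoffs 20, 1 → best response Harden.
Defender against (Harden, Decoy): payoffs 1, 17 → best response Ignore.
Attacker against (Harden, Monitor): payoffs 15, 16 → best response Harden.
Attacker against (Harden, Decoy): payoffs 8, 1 → best response Decoy.
Attacker against (Ignore, Monitor): payoffs 10, 5 → best response Decoy.
Attacker against (Ignore, Decoy): payoffs 1, 10 → best response Harden.
Auditor against (Harden, Decoy): payoffs 10, 19 → best response Decoy.
Auditor against (Harden, Harden): payoffs 2, 17 → best response Decoy.
Auditor against (Ignore, Decoy): payoffs 2, 9 → best response Decoy.
Auditor against (Ignore, Harden): payoffs 3, 20 → best response Decoy.
Mutual best responses: (Ignore, Harden, Decoy).

(Ignore, Harden, Decoy)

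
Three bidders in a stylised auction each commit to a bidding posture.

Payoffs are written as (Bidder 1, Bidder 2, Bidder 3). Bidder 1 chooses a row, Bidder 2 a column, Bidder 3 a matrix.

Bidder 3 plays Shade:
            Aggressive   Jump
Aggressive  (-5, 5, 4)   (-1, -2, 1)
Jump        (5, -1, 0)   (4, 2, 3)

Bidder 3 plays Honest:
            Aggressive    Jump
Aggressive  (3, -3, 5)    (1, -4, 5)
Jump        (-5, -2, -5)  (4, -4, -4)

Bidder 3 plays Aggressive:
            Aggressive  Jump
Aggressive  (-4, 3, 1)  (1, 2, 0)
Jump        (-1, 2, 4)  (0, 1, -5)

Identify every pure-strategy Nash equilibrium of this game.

Pure-strategy Nash equilibria: (Aggressive, Aggressive, Honest), (Jump, Aggressive, Aggressive), (Jump, Jump, Shade)

(Aggressive, Aggressive, Shade): Bidder 1 can switch to Jump (-5 → 5). Not NE.
(Aggressive, Aggressive, Honest): Bidder 1 gets 3, best alternative -5; Bidder 2 gets -3, best alternative -4; Bidder 3 gets 5, best alternative 4. No profitable deviation — NE.
(Aggressive, Aggressive, Aggressive): Bidder 1 can switch to Jump (-4 → -1). Not NE.
(Aggressive, Jump, Shade): Bidder 1 can switch to Jump (-1 → 4). Not NE.
(Aggressive, Jump, Honest): Bidder 1 can switch to Jump (1 → 4). Not NE.
(Aggressive, Jump, Aggressive): Bidder 2 can switch to Aggressive (2 → 3). Not NE.
(Jump, Aggressive, Shade): Bidder 2 can switch to Jump (-1 → 2). Not NE.
(Jump, Aggressive, Honest): Bidder 1 can switch to Aggressive (-5 → 3). Not NE.
(Jump, Aggressive, Aggressive): Bidder 1 gets -1, best alternative -4; Bidder 2 gets 2, best alternative 1; Bidder 3 gets 4, best alternative 0. No profitable deviation — NE.
(Jump, Jump, Shade): Bidder 1 gets 4, best alternative -1; Bidder 2 gets 2, best alternative -1; Bidder 3 gets 3, best alternative -4. No profitable deviation — NE.
(Jump, Jump, Honest): Bidder 2 can switch to Aggressive (-4 → -2). Not NE.
(Jump, Jump, Aggressive): Bidder 1 can switch to Aggressive (0 → 1). Not NE.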